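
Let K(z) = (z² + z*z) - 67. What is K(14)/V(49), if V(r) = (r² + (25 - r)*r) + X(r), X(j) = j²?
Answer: 325/3626 ≈ 0.089630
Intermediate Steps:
V(r) = 2*r² + r*(25 - r) (V(r) = (r² + (25 - r)*r) + r² = (r² + r*(25 - r)) + r² = 2*r² + r*(25 - r))
K(z) = -67 + 2*z² (K(z) = (z² + z²) - 67 = 2*z² - 67 = -67 + 2*z²)
K(14)/V(49) = (-67 + 2*14²)/((49*(25 + 49))) = (-67 + 2*196)/((49*74)) = (-67 + 392)/3626 = 325*(1/3626) = 325/3626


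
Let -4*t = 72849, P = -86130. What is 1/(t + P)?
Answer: -4/417369 ≈ -9.5838e-6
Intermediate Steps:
t = -72849/4 (t = -¼*72849 = -72849/4 ≈ -18212.)
1/(t + P) = 1/(-72849/4 - 86130) = 1/(-417369/4) = -4/417369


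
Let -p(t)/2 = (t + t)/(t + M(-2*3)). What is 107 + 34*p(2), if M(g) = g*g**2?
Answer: 11585/107 ≈ 108.27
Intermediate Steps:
M(g) = g**3
p(t) = -4*t/(-216 + t) (p(t) = -2*(t + t)/(t + (-2*3)**3) = -2*2*t/(t + (-6)**3) = -2*2*t/(t - 216) = -2*2*t/(-216 + t) = -4*t/(-216 + t))
107 + 34*p(2) = 107 + 34*(-4*2/(-216 + 2)) = 107 + 34*(-4*2/(-214)) = 107 + 34*(-4*2*(-1/214)) = 107 + 34*(4/107) = 107 + 136/107 = 11585/107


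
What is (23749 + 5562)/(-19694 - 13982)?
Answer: -29311/33676 ≈ -0.87038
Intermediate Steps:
(23749 + 5562)/(-19694 - 13982) = 29311/(-33676) = 29311*(-1/33676) = -29311/33676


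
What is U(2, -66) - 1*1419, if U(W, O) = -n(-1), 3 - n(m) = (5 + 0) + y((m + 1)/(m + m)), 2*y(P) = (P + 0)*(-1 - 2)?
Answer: -1417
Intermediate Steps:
y(P) = -3*P/2 (y(P) = ((P + 0)*(-1 - 2))/2 = (P*(-3))/2 = (-3*P)/2 = -3*P/2)
n(m) = -2 + 3*(1 + m)/(4*m) (n(m) = 3 - ((5 + 0) - 3*(m + 1)/(2*(m + m))) = 3 - (5 - 3*(1 + m)/(2*(2*m))) = 3 - (5 - 3*(1 + m)*1/(2*m)/2) = 3 - (5 - 3*(1 + m)/(4*m)) = 3 + (-5 + 3*(1 + m)/(4*m)) = -2 + 3*(1 + m)/(4*m))
U(W, O) = 2 (U(W, O) = -(3 - 5*(-1))/(4*(-1)) = -(-1)*(3 + 5)/4 = -(-1)*8/4 = -1*(-2) = 2)
U(2, -66) - 1*1419 = 2 - 1*1419 = 2 - 1419 = -1417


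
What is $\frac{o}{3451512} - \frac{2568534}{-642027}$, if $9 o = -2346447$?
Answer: $\frac{8697938998067}{2215963894824} \approx 3.9251$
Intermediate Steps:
$o = - \frac{782149}{3}$ ($o = \frac{1}{9} \left(-2346447\right) = - \frac{782149}{3} \approx -2.6072 \cdot 10^{5}$)
$\frac{o}{3451512} - \frac{2568534}{-642027} = - \frac{782149}{3 \cdot 3451512} - \frac{2568534}{-642027} = \left(- \frac{782149}{3}\right) \frac{1}{3451512} - - \frac{856178}{214009} = - \frac{782149}{10354536} + \frac{856178}{214009} = \frac{8697938998067}{2215963894824}$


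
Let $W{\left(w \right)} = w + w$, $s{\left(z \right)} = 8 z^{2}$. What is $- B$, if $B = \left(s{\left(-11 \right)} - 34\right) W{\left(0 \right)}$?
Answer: $0$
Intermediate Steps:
$W{\left(w \right)} = 2 w$
$B = 0$ ($B = \left(8 \left(-11\right)^{2} - 34\right) 2 \cdot 0 = \left(8 \cdot 121 - 34\right) 0 = \left(968 - 34\right) 0 = 934 \cdot 0 = 0$)
$- B = \left(-1\right) 0 = 0$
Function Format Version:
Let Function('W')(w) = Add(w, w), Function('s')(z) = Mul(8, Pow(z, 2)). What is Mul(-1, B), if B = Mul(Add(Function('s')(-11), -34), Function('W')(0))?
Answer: 0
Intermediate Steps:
Function('W')(w) = Mul(2, w)
B = 0 (B = Mul(Add(Mul(8, Pow(-11, 2)), -34), Mul(2, 0)) = Mul(Add(Mul(8, 121), -34), 0) = Mul(Add(968, -34), 0) = Mul(934, 0) = 0)
Mul(-1, B) = Mul(-1, 0) = 0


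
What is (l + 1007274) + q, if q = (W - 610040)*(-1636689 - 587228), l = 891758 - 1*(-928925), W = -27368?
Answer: 1417545315093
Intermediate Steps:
l = 1820683 (l = 891758 + 928925 = 1820683)
q = 1417542487136 (q = (-27368 - 610040)*(-1636689 - 587228) = -637408*(-2223917) = 1417542487136)
(l + 1007274) + q = (1820683 + 1007274) + 1417542487136 = 2827957 + 1417542487136 = 1417545315093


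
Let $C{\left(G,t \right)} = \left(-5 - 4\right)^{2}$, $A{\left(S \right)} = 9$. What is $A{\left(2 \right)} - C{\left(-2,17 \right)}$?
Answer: $-72$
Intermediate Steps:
$C{\left(G,t \right)} = 81$ ($C{\left(G,t \right)} = \left(-9\right)^{2} = 81$)
$A{\left(2 \right)} - C{\left(-2,17 \right)} = 9 - 81 = -72$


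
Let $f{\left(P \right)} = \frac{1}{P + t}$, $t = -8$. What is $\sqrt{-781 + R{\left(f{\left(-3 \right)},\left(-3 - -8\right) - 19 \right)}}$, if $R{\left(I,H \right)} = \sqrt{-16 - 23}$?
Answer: $\sqrt{-781 + i \sqrt{39}} \approx 0.1117 + 27.947 i$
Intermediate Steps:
$f{\left(P \right)} = \frac{1}{-8 + P}$ ($f{\left(P \right)} = \frac{1}{P - 8} = \frac{1}{-8 + P}$)
$R{\left(I,H \right)} = i \sqrt{39}$ ($R{\left(I,H \right)} = \sqrt{-39} = i \sqrt{39}$)
$\sqrt{-781 + R{\left(f{\left(-3 \right)},\left(-3 - -8\right) - 19 \right)}} = \sqrt{-781 + i \sqrt{39}}$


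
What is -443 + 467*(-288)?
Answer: -134939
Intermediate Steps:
-443 + 467*(-288) = -443 - 134496 = -134939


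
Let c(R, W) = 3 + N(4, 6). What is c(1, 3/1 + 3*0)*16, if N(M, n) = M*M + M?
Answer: 368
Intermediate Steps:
N(M, n) = M + M**2 (N(M, n) = M**2 + M = M + M**2)
c(R, W) = 23 (c(R, W) = 3 + 4*(1 + 4) = 3 + 4*5 = 3 + 20 = 23)
c(1, 3/1 + 3*0)*16 = 23*16 = 368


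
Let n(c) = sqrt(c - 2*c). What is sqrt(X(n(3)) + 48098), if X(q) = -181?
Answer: sqrt(47917) ≈ 218.90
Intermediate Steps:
n(c) = sqrt(-c)
sqrt(X(n(3)) + 48098) = sqrt(-181 + 48098) = sqrt(47917)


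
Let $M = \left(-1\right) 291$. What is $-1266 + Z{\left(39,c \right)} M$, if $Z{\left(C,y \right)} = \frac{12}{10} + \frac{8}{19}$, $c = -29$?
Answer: $- \frac{165084}{95} \approx -1737.7$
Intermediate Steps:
$Z{\left(C,y \right)} = \frac{154}{95}$ ($Z{\left(C,y \right)} = 12 \cdot \frac{1}{10} + 8 \cdot \frac{1}{19} = \frac{6}{5} + \frac{8}{19} = \frac{154}{95}$)
$M = -291$
$-1266 + Z{\left(39,c \right)} M = -1266 + \frac{154}{95} \left(-291\right) = -1266 - \frac{44814}{95} = - \frac{165084}{95}$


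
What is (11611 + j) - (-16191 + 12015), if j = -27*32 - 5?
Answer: 14918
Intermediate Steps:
j = -869 (j = -864 - 5 = -869)
(11611 + j) - (-16191 + 12015) = (11611 - 869) - (-16191 + 12015) = 10742 - 1*(-4176) = 10742 + 4176 = 14918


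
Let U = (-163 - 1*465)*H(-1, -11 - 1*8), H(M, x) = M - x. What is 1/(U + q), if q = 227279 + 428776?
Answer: 1/644751 ≈ 1.5510e-6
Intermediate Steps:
q = 656055
U = -11304 (U = (-163 - 1*465)*(-1 - (-11 - 1*8)) = (-163 - 465)*(-1 - (-11 - 8)) = -628*(-1 - 1*(-19)) = -628*(-1 + 19) = -628*18 = -11304)
1/(U + q) = 1/(-11304 + 656055) = 1/644751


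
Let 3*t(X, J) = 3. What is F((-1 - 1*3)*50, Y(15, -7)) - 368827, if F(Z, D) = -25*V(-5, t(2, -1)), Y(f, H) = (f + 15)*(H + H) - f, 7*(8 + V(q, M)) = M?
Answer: -2580414/7 ≈ -3.6863e+5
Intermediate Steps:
t(X, J) = 1 (t(X, J) = (⅓)*3 = 1)
V(q, M) = -8 + M/7
Y(f, H) = -f + 2*H*(15 + f) (Y(f, H) = (15 + f)*(2*H) - f = 2*H*(15 + f) - f = -f + 2*H*(15 + f))
F(Z, D) = 1375/7 (F(Z, D) = -25*(-8 + (⅐)*1) = -25*(-8 + ⅐) = -25*(-55/7) = 1375/7)
F((-1 - 1*3)*50, Y(15, -7)) - 368827 = 1375/7 - 368827 = -2580414/7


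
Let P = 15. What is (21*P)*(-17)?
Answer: -5355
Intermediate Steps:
(21*P)*(-17) = (21*15)*(-17) = 315*(-17) = -5355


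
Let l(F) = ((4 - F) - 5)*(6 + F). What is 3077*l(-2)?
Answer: 12308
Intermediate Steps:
l(F) = (-1 - F)*(6 + F)
3077*l(-2) = 3077*(-6 - 1*(-2)² - 7*(-2)) = 3077*(-6 - 1*4 + 14) = 3077*(-6 - 4 + 14) = 3077*4 = 12308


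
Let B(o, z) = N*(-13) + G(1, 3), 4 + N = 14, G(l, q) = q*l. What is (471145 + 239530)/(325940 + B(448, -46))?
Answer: 710675/325813 ≈ 2.1812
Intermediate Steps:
G(l, q) = l*q
N = 10 (N = -4 + 14 = 10)
B(o, z) = -127 (B(o, z) = 10*(-13) + 1*3 = -130 + 3 = -127)
(471145 + 239530)/(325940 + B(448, -46)) = (471145 + 239530)/(325940 - 127) = 710675/325813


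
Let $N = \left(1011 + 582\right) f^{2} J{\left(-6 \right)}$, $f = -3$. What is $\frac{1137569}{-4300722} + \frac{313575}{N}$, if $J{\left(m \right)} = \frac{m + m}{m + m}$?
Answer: $\frac{16448019437}{761227794} \approx 21.607$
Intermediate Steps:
$J{\left(m \right)} = 1$ ($J{\left(m \right)} = \frac{2 m}{2 m} = 2 m \frac{1}{2 m} = 1$)
$N = 14337$ ($N = \left(1011 + 582\right) \left(-3\right)^{2} \cdot 1 = 1593 \cdot 9 \cdot 1 = 1593 \cdot 9 = 14337$)
$\frac{1137569}{-4300722} + \frac{313575}{N} = \frac{1137569}{-4300722} + \frac{313575}{14337} = 1137569 \left(- \frac{1}{4300722}\right) + 313575 \cdot \frac{1}{14337} = - \frac{1137569}{4300722} + \frac{104525}{4779} = \frac{16448019437}{761227794}$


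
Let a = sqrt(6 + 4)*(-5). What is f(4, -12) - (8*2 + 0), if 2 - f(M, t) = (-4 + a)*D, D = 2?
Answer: -6 + 10*sqrt(10) ≈ 25.623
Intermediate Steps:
a = -5*sqrt(10) (a = sqrt(10)*(-5) = -5*sqrt(10) ≈ -15.811)
f(M, t) = 10 + 10*sqrt(10) (f(M, t) = 2 - (-4 - 5*sqrt(10))*2 = 2 - (-8 - 10*sqrt(10)) = 2 + (8 + 10*sqrt(10)) = 10 + 10*sqrt(10))
f(4, -12) - (8*2 + 0) = (10 + 10*sqrt(10)) - (8*2 + 0) = (10 + 10*sqrt(10)) - (16 + 0) = (10 + 10*sqrt(10)) - 1*16 = (10 + 10*sqrt(10)) - 16 = -6 + 10*sqrt(10)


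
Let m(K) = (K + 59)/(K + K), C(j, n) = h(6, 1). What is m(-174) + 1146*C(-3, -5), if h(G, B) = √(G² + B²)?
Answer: 115/348 + 1146*√37 ≈ 6971.2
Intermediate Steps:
h(G, B) = √(B² + G²)
C(j, n) = √37 (C(j, n) = √(1² + 6²) = √(1 + 36) = √37)
m(K) = (59 + K)/(2*K) (m(K) = (59 + K)/((2*K)) = (59 + K)*(1/(2*K)) = (59 + K)/(2*K))
m(-174) + 1146*C(-3, -5) = (½)*(59 - 174)/(-174) + 1146*√37 = (½)*(-1/174)*(-115) + 1146*√37 = 115/348 + 1146*√37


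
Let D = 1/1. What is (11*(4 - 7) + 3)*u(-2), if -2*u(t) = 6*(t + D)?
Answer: -90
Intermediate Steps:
D = 1
u(t) = -3 - 3*t (u(t) = -3*(t + 1) = -3*(1 + t) = -(6 + 6*t)/2 = -3 - 3*t)
(11*(4 - 7) + 3)*u(-2) = (11*(4 - 7) + 3)*(-3 - 3*(-2)) = (11*(-3) + 3)*(-3 + 6) = (-33 + 3)*3 = -30*3 = -90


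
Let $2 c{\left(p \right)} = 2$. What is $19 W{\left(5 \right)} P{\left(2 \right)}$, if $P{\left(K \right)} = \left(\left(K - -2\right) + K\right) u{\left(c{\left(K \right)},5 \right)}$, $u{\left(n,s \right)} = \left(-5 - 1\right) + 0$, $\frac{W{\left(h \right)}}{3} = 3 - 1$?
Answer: $-4104$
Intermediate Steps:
$c{\left(p \right)} = 1$ ($c{\left(p \right)} = \frac{1}{2} \cdot 2 = 1$)
$W{\left(h \right)} = 6$ ($W{\left(h \right)} = 3 \left(3 - 1\right) = 3 \cdot 2 = 6$)
$u{\left(n,s \right)} = -6$ ($u{\left(n,s \right)} = -6 + 0 = -6$)
$P{\left(K \right)} = -12 - 12 K$ ($P{\left(K \right)} = \left(\left(K - -2\right) + K\right) \left(-6\right) = \left(\left(K + 2\right) + K\right) \left(-6\right) = \left(\left(2 + K\right) + K\right) \left(-6\right) = \left(2 + 2 K\right) \left(-6\right) = -12 - 12 K$)
$19 W{\left(5 \right)} P{\left(2 \right)} = 19 \cdot 6 \left(-12 - 24\right) = 114 \left(-12 - 24\right) = 114 \left(-36\right) = -4104$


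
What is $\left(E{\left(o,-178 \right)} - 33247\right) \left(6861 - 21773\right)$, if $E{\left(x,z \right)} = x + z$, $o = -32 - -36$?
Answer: $498373952$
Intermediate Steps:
$o = 4$ ($o = -32 + 36 = 4$)
$\left(E{\left(o,-178 \right)} - 33247\right) \left(6861 - 21773\right) = \left(\left(4 - 178\right) - 33247\right) \left(6861 - 21773\right) = \left(-174 - 33247\right) \left(-14912\right) = \left(-33421\right) \left(-14912\right) = 498373952$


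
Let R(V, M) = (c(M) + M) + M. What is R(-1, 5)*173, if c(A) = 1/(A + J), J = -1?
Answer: 7093/4 ≈ 1773.3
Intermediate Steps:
c(A) = 1/(-1 + A) (c(A) = 1/(A - 1) = 1/(-1 + A))
R(V, M) = 1/(-1 + M) + 2*M (R(V, M) = (1/(-1 + M) + M) + M = (M + 1/(-1 + M)) + M = 1/(-1 + M) + 2*M)
R(-1, 5)*173 = ((1 + 2*5*(-1 + 5))/(-1 + 5))*173 = ((1 + 2*5*4)/4)*173 = ((1 + 40)/4)*173 = ((1/4)*41)*173 = (41/4)*173 = 7093/4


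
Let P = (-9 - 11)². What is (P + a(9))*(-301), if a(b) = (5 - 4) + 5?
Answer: -122206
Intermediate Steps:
P = 400 (P = (-20)² = 400)
a(b) = 6 (a(b) = 1 + 5 = 6)
(P + a(9))*(-301) = (400 + 6)*(-301) = 406*(-301) = -122206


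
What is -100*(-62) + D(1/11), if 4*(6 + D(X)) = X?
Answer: 272537/44 ≈ 6194.0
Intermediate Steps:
D(X) = -6 + X/4
-100*(-62) + D(1/11) = -100*(-62) + (-6 + (¼)/11) = 6200 + (-6 + (¼)*(1/11)) = 6200 + (-6 + 1/44) = 6200 - 263/44 = 272537/44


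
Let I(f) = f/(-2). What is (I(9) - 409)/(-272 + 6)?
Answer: 827/532 ≈ 1.5545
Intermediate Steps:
I(f) = -f/2 (I(f) = f*(-½) = -f/2)
(I(9) - 409)/(-272 + 6) = (-½*9 - 409)/(-272 + 6) = (-9/2 - 409)/(-266) = -827/2*(-1/266) = 827/532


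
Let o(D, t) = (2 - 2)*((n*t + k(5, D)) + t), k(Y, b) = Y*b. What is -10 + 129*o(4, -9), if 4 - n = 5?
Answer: -10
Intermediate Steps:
n = -1 (n = 4 - 1*5 = 4 - 5 = -1)
o(D, t) = 0 (o(D, t) = (2 - 2)*((-t + 5*D) + t) = 0*(5*D) = 0)
-10 + 129*o(4, -9) = -10 + 129*0 = -10 + 0 = -10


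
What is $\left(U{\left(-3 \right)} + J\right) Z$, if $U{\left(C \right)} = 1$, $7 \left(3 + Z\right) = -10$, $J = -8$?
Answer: $31$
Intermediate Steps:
$Z = - \frac{31}{7}$ ($Z = -3 + \frac{1}{7} \left(-10\right) = -3 - \frac{10}{7} = - \frac{31}{7} \approx -4.4286$)
$\left(U{\left(-3 \right)} + J\right) Z = \left(1 - 8\right) \left(- \frac{31}{7}\right) = \left(-7\right) \left(- \frac{31}{7}\right) = 31$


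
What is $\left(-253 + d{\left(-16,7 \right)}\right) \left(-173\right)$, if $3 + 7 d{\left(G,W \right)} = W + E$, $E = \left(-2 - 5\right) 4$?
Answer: $\frac{310535}{7} \approx 44362.0$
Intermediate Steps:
$E = -28$ ($E = \left(-7\right) 4 = -28$)
$d{\left(G,W \right)} = - \frac{31}{7} + \frac{W}{7}$ ($d{\left(G,W \right)} = - \frac{3}{7} + \frac{W - 28}{7} = - \frac{3}{7} + \frac{-28 + W}{7} = - \frac{3}{7} + \left(-4 + \frac{W}{7}\right) = - \frac{31}{7} + \frac{W}{7}$)
$\left(-253 + d{\left(-16,7 \right)}\right) \left(-173\right) = \left(-253 + \left(- \frac{31}{7} + \frac{1}{7} \cdot 7\right)\right) \left(-173\right) = \left(-253 + \left(- \frac{31}{7} + 1\right)\right) \left(-173\right) = \left(-253 - \frac{24}{7}\right) \left(-173\right) = \left(- \frac{1795}{7}\right) \left(-173\right) = \frac{310535}{7}$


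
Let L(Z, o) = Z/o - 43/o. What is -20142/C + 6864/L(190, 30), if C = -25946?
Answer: 890960199/635677 ≈ 1401.6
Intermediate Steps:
L(Z, o) = -43/o + Z/o
-20142/C + 6864/L(190, 30) = -20142/(-25946) + 6864/(((-43 + 190)/30)) = -20142*(-1/25946) + 6864/(((1/30)*147)) = 10071/12973 + 6864/(49/10) = 10071/12973 + 6864*(10/49) = 10071/12973 + 68640/49 = 890960199/635677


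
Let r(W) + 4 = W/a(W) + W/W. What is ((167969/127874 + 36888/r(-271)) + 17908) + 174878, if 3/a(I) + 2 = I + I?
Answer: 3634160217446531/18850545710 ≈ 1.9279e+5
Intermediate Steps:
a(I) = 3/(-2 + 2*I) (a(I) = 3/(-2 + (I + I)) = 3/(-2 + 2*I))
r(W) = -3 + W*(-⅔ + 2*W/3) (r(W) = -4 + (W/((3/(2*(-1 + W)))) + W/W) = -4 + (W*(-⅔ + 2*W/3) + 1) = -4 + (1 + W*(-⅔ + 2*W/3)) = -3 + W*(-⅔ + 2*W/3))
((167969/127874 + 36888/r(-271)) + 17908) + 174878 = ((167969/127874 + 36888/(-3 + (⅔)*(-271)*(-1 - 271))) + 17908) + 174878 = ((167969*(1/127874) + 36888/(-3 + (⅔)*(-271)*(-272))) + 17908) + 174878 = ((167969/127874 + 36888/(-3 + 147424/3)) + 17908) + 174878 = ((167969/127874 + 36888/(147415/3)) + 17908) + 174878 = ((167969/127874 + 36888*(3/147415)) + 17908) + 174878 = ((167969/127874 + 110664/147415) + 17908) + 174878 = (38912198471/18850545710 + 17908) + 174878 = 337614484773151/18850545710 + 174878 = 3634160217446531/18850545710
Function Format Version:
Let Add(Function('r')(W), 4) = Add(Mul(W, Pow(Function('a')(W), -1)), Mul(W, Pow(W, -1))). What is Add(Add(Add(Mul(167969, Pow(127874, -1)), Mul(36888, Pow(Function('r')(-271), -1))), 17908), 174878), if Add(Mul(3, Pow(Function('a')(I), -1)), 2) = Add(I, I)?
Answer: Rational(3634160217446531, 18850545710) ≈ 1.9279e+5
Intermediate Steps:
Function('a')(I) = Mul(3, Pow(Add(-2, Mul(2, I)), -1)) (Function('a')(I) = Mul(3, Pow(Add(-2, Add(I, I)), -1)) = Mul(3, Pow(Add(-2, Mul(2, I)), -1)))
Function('r')(W) = Add(-3, Mul(W, Add(Rational(-2, 3), Mul(Rational(2, 3), W)))) (Function('r')(W) = Add(-4, Add(Mul(W, Pow(Mul(Rational(3, 2), Pow(Add(-1, W), -1)), -1)), Mul(W, Pow(W, -1)))) = Add(-4, Add(Mul(W, Add(Rational(-2, 3), Mul(Rational(2, 3), W))), 1)) = Add(-4, Add(1, Mul(W, Add(Rational(-2, 3), Mul(Rational(2, 3), W))))) = Add(-3, Mul(W, Add(Rational(-2, 3), Mul(Rational(2, 3), W)))))
Add(Add(Add(Mul(167969, Pow(127874, -1)), Mul(36888, Pow(Function('r')(-271), -1))), 17908), 174878) = Add(Add(Add(Mul(167969, Pow(127874, -1)), Mul(36888, Pow(Add(-3, Mul(Rational(2, 3), -271, Add(-1, -271))), -1))), 17908), 174878) = Add(Add(Add(Mul(167969, Rational(1, 127874)), Mul(36888, Pow(Add(-3, Mul(Rational(2, 3), -271, -272)), -1))), 17908), 174878) = Add(Add(Add(Rational(167969, 127874), Mul(36888, Pow(Add(-3, Rational(147424, 3)), -1))), 17908), 174878) = Add(Add(Add(Rational(167969, 127874), Mul(36888, Pow(Rational(147415, 3), -1))), 17908), 174878) = Add(Add(Add(Rational(167969, 127874), Mul(36888, Rational(3, 147415))), 17908), 174878) = Add(Add(Add(Rational(167969, 127874), Rational(110664, 147415)), 17908), 174878) = Add(Add(Rational(38912198471, 18850545710), 17908), 174878) = Add(Rational(337614484773151, 18850545710), 174878) = Rational(3634160217446531, 18850545710)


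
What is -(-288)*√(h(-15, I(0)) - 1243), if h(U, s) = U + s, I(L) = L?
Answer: 288*I*√1258 ≈ 10215.0*I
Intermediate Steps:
-(-288)*√(h(-15, I(0)) - 1243) = -(-288)*√((-15 + 0) - 1243) = -(-288)*√(-15 - 1243) = -(-288)*√(-1258) = -(-288)*I*√1258 = 288*I*√1258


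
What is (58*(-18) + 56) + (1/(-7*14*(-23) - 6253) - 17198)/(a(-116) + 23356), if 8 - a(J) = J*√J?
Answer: 29*(-31608096*√29 + 3185524799*I)/(15996*(-5841*I + 58*√29)) ≈ -988.73 + 0.039249*I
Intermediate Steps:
a(J) = 8 - J^(3/2) (a(J) = 8 - J*√J = 8 - J^(3/2))
(58*(-18) + 56) + (1/(-7*14*(-23) - 6253) - 17198)/(a(-116) + 23356) = (58*(-18) + 56) + (1/(-7*14*(-23) - 6253) - 17198)/((8 - (-116)^(3/2)) + 23356) = (-1044 + 56) + (1/(-98*(-23) - 6253) - 17198)/((8 - (-232)*I*√29) + 23356) = -988 + (1/(2254 - 6253) - 17198)/((8 + 232*I*√29) + 23356) = -988 + (1/(-3999) - 17198)/(23364 + 232*I*√29) = -988 + (-1/3999 - 17198)/(23364 + 232*I*√29) = -988 - 68774803/(3999*(23364 + 232*I*√29))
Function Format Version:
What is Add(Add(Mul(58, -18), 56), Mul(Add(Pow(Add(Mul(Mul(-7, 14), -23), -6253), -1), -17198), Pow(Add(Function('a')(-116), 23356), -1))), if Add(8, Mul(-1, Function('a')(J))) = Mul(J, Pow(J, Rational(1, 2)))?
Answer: Mul(Rational(29, 15996), Pow(Add(Mul(-5841, I), Mul(58, Pow(29, Rational(1, 2)))), -1), Add(Mul(-31608096, Pow(29, Rational(1, 2))), Mul(3185524799, I))) ≈ Add(-988.73, Mul(0.039249, I))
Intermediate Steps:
Function('a')(J) = Add(8, Mul(-1, Pow(J, Rational(3, 2)))) (Function('a')(J) = Add(8, Mul(-1, Mul(J, Pow(J, Rational(1, 2))))) = Add(8, Mul(-1, Pow(J, Rational(3, 2)))))
Add(Add(Mul(58, -18), 56), Mul(Add(Pow(Add(Mul(Mul(-7, 14), -23), -6253), -1), -17198), Pow(Add(Function('a')(-116), 23356), -1))) = Add(Add(Mul(58, -18), 56), Mul(Add(Pow(Add(Mul(Mul(-7, 14), -23), -6253), -1), -17198), Pow(Add(Add(8, Mul(-1, Pow(-116, Rational(3, 2)))), 23356), -1))) = Add(Add(-1044, 56), Mul(Add(Pow(Add(Mul(-98, -23), -6253), -1), -17198), Pow(Add(Add(8, Mul(-1, Mul(-232, I, Pow(29, Rational(1, 2))))), 23356), -1))) = Add(-988, Mul(Add(Pow(Add(2254, -6253), -1), -17198), Pow(Add(Add(8, Mul(232, I, Pow(29, Rational(1, 2)))), 23356), -1))) = Add(-988, Mul(Add(Pow(-3999, -1), -17198), Pow(Add(23364, Mul(232, I, Pow(29, Rational(1, 2)))), -1))) = Add(-988, Mul(Add(Rational(-1, 3999), -17198), Pow(Add(23364, Mul(232, I, Pow(29, Rational(1, 2)))), -1))) = Add(-988, Mul(Rational(-68774803, 3999), Pow(Add(23364, Mul(232, I, Pow(29, Rational(1, 2)))), -1)))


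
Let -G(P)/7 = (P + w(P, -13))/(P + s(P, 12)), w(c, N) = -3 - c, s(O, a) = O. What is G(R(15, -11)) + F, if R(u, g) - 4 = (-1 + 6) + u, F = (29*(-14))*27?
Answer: -175385/16 ≈ -10962.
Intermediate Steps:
F = -10962 (F = -406*27 = -10962)
R(u, g) = 9 + u (R(u, g) = 4 + ((-1 + 6) + u) = 4 + (5 + u) = 9 + u)
G(P) = 21/(2*P) (G(P) = -7*(P + (-3 - P))/(P + P) = -(-21)/(2*P) = 21/(2*P))
G(R(15, -11)) + F = 21/(2*(9 + 15)) - 10962 = (21/2)/24 - 10962 = (21/2)*(1/24) - 10962 = 7/16 - 10962 = -175385/16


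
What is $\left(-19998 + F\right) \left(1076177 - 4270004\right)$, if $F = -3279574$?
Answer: $10538262142044$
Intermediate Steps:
$\left(-19998 + F\right) \left(1076177 - 4270004\right) = \left(-19998 - 3279574\right) \left(1076177 - 4270004\right) = \left(-3299572\right) \left(-3193827\right) = 10538262142044$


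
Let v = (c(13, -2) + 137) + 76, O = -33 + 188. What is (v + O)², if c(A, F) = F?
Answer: 133956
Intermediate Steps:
O = 155
v = 211 (v = (-2 + 137) + 76 = 135 + 76 = 211)
(v + O)² = (211 + 155)² = 366² = 133956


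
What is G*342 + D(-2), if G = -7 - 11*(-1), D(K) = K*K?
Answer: 1372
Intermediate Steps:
D(K) = K²
G = 4 (G = -7 + 11 = 4)
G*342 + D(-2) = 4*342 + (-2)² = 1368 + 4 = 1372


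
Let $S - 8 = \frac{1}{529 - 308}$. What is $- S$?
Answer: $- \frac{1769}{221} \approx -8.0045$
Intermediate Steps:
$S = \frac{1769}{221}$ ($S = 8 + \frac{1}{529 - 308} = 8 + \frac{1}{221} = \frac{1769}{221} \approx 8.0045$)
$- S = \left(-1\right) \frac{1769}{221} = - \frac{1769}{221}$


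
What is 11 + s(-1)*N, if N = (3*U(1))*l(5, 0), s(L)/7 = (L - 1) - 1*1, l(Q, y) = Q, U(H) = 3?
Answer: -934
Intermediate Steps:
s(L) = -14 + 7*L (s(L) = 7*((L - 1) - 1*1) = 7*((-1 + L) - 1) = 7*(-2 + L) = -14 + 7*L)
N = 45 (N = (3*3)*5 = 9*5 = 45)
11 + s(-1)*N = 11 + (-14 + 7*(-1))*45 = 11 + (-14 - 7)*45 = 11 - 21*45 = 11 - 945 = -934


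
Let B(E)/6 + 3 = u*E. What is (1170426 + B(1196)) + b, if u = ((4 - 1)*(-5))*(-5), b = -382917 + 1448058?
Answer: 2773749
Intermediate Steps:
b = 1065141
u = 75 (u = (3*(-5))*(-5) = -15*(-5) = 75)
B(E) = -18 + 450*E (B(E) = -18 + 6*(75*E) = -18 + 450*E)
(1170426 + B(1196)) + b = (1170426 + (-18 + 450*1196)) + 1065141 = (1170426 + (-18 + 538200)) + 1065141 = (1170426 + 538182) + 1065141 = 1708608 + 1065141 = 2773749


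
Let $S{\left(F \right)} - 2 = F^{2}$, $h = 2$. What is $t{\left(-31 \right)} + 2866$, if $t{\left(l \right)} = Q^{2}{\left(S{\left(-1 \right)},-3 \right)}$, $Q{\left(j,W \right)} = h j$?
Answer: $2902$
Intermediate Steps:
$S{\left(F \right)} = 2 + F^{2}$
$Q{\left(j,W \right)} = 2 j$
$t{\left(l \right)} = 36$ ($t{\left(l \right)} = \left(2 \left(2 + \left(-1\right)^{2}\right)\right)^{2} = \left(2 \left(2 + 1\right)\right)^{2} = \left(2 \cdot 3\right)^{2} = 6^{2} = 36$)
$t{\left(-31 \right)} + 2866 = 36 + 2866 = 2902$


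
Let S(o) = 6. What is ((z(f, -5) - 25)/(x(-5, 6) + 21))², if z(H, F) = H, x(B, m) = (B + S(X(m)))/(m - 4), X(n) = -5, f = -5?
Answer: 3600/1849 ≈ 1.9470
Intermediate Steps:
x(B, m) = (6 + B)/(-4 + m) (x(B, m) = (B + 6)/(m - 4) = (6 + B)/(-4 + m))
((z(f, -5) - 25)/(x(-5, 6) + 21))² = ((-5 - 25)/((6 - 5)/(-4 + 6) + 21))² = (-30/(1/2 + 21))² = (-30/((½)*1 + 21))² = (-30/(½ + 21))² = (-30/43/2)² = (-30*2/43)² = (-60/43)² = 3600/1849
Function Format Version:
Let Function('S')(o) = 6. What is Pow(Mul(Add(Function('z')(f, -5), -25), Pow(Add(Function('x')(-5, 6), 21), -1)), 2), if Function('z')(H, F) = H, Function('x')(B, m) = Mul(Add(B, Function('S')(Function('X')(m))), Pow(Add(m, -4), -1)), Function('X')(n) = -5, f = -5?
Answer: Rational(3600, 1849) ≈ 1.9470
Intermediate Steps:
Function('x')(B, m) = Mul(Pow(Add(-4, m), -1), Add(6, B)) (Function('x')(B, m) = Mul(Add(B, 6), Pow(Add(m, -4), -1)) = Mul(Add(6, B), Pow(Add(-4, m), -1)) = Mul(Pow(Add(-4, m), -1), Add(6, B)))
Pow(Mul(Add(Function('z')(f, -5), -25), Pow(Add(Function('x')(-5, 6), 21), -1)), 2) = Pow(Mul(Add(-5, -25), Pow(Add(Mul(Pow(Add(-4, 6), -1), Add(6, -5)), 21), -1)), 2) = Pow(Mul(-30, Pow(Add(Mul(Pow(2, -1), 1), 21), -1)), 2) = Pow(Mul(-30, Pow(Add(Mul(Rational(1, 2), 1), 21), -1)), 2) = Pow(Mul(-30, Pow(Add(Rational(1, 2), 21), -1)), 2) = Pow(Mul(-30, Pow(Rational(43, 2), -1)), 2) = Pow(Mul(-30, Rational(2, 43)), 2) = Pow(Rational(-60, 43), 2) = Rational(3600, 1849)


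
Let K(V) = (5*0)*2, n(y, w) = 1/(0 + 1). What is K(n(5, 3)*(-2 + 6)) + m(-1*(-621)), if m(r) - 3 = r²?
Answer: 385644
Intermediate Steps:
n(y, w) = 1 (n(y, w) = 1/1 = 1)
m(r) = 3 + r²
K(V) = 0 (K(V) = 0*2 = 0)
K(n(5, 3)*(-2 + 6)) + m(-1*(-621)) = 0 + (3 + (-1*(-621))²) = 0 + (3 + 621²) = 0 + (3 + 385641) = 0 + 385644 = 385644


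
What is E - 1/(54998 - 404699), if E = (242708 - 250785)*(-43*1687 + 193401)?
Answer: -341373297320219/349701 ≈ -9.7619e+8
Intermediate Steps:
E = -976186220 (E = -8077*(-72541 + 193401) = -8077*120860 = -976186220)
E - 1/(54998 - 404699) = -976186220 - 1/(54998 - 404699) = -976186220 - 1/(-349701) = -976186220 - 1*(-1/349701) = -976186220 + 1/349701 = -341373297320219/349701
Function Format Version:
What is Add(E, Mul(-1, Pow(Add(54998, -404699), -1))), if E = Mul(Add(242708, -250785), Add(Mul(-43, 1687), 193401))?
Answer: Rational(-341373297320219, 349701) ≈ -9.7619e+8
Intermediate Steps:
E = -976186220 (E = Mul(-8077, Add(-72541, 193401)) = Mul(-8077, 120860) = -976186220)
Add(E, Mul(-1, Pow(Add(54998, -404699), -1))) = Add(-976186220, Mul(-1, Pow(Add(54998, -404699), -1))) = Add(-976186220, Mul(-1, Pow(-349701, -1))) = Add(-976186220, Mul(-1, Rational(-1, 349701))) = Add(-976186220, Rational(1, 349701)) = Rational(-341373297320219, 349701)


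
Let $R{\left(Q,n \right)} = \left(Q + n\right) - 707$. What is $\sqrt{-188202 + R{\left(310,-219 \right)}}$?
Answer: $i \sqrt{188818} \approx 434.53 i$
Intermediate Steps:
$R{\left(Q,n \right)} = -707 + Q + n$
$\sqrt{-188202 + R{\left(310,-219 \right)}} = \sqrt{-188202 - 616} = \sqrt{-188818} = i \sqrt{188818}$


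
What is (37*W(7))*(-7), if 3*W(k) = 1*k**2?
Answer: -12691/3 ≈ -4230.3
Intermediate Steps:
W(k) = k**2/3 (W(k) = (1*k**2)/3 = k**2/3)
(37*W(7))*(-7) = (37*((1/3)*7**2))*(-7) = (37*((1/3)*49))*(-7) = (37*(49/3))*(-7) = (1813/3)*(-7) = -12691/3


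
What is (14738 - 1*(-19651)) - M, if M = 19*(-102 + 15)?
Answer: 36042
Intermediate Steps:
M = -1653 (M = 19*(-87) = -1653)
(14738 - 1*(-19651)) - M = (14738 - 1*(-19651)) - 1*(-1653) = (14738 + 19651) + 1653 = 34389 + 1653 = 36042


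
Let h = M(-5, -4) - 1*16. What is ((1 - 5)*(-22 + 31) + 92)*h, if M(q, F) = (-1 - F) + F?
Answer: -952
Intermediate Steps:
M(q, F) = -1
h = -17 (h = -1 - 1*16 = -1 - 16 = -17)
((1 - 5)*(-22 + 31) + 92)*h = ((1 - 5)*(-22 + 31) + 92)*(-17) = (-4*9 + 92)*(-17) = (-36 + 92)*(-17) = 56*(-17) = -952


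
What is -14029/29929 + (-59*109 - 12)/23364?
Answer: -520606103/699261156 ≈ -0.74451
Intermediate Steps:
-14029/29929 + (-59*109 - 12)/23364 = -14029*1/29929 + (-6431 - 12)*(1/23364) = -14029/29929 - 6443*1/23364 = -14029/29929 - 6443/23364 = -520606103/699261156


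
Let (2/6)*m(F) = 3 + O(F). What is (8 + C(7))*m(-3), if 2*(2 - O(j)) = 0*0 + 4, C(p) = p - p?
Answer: 72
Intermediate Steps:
C(p) = 0
O(j) = 0 (O(j) = 2 - (0*0 + 4)/2 = 2 - (0 + 4)/2 = 2 - ½*4 = 2 - 2 = 0)
m(F) = 9 (m(F) = 3*(3 + 0) = 3*3 = 9)
(8 + C(7))*m(-3) = (8 + 0)*9 = 8*9 = 72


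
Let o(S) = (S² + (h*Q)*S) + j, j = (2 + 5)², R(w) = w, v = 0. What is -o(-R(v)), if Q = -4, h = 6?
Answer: -49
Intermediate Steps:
j = 49 (j = 7² = 49)
o(S) = 49 + S² - 24*S (o(S) = (S² + (6*(-4))*S) + 49 = (S² - 24*S) + 49 = 49 + S² - 24*S)
-o(-R(v)) = -(49 + (-1*0)² - (-24)*0) = -(49 + 0² - 24*0) = -(49 + 0 + 0) = -1*49 = -49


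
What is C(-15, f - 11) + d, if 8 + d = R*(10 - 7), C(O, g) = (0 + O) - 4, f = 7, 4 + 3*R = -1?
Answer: -32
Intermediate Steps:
R = -5/3 (R = -4/3 + (1/3)*(-1) = -4/3 - 1/3 = -5/3 ≈ -1.6667)
C(O, g) = -4 + O (C(O, g) = O - 4 = -4 + O)
d = -13 (d = -8 - 5*(10 - 7)/3 = -8 - 5/3*3 = -8 - 5 = -13)
C(-15, f - 11) + d = (-4 - 15) - 13 = -19 - 13 = -32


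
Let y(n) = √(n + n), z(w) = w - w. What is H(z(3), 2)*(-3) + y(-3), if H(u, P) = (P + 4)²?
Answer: -108 + I*√6 ≈ -108.0 + 2.4495*I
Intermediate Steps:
z(w) = 0
H(u, P) = (4 + P)²
y(n) = √2*√n (y(n) = √(2*n) = √2*√n)
H(z(3), 2)*(-3) + y(-3) = (4 + 2)²*(-3) + √2*√(-3) = 6²*(-3) + √2*(I*√3) = 36*(-3) + I*√6 = -108 + I*√6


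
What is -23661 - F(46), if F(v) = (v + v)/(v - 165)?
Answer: -2815567/119 ≈ -23660.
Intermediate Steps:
F(v) = 2*v/(-165 + v) (F(v) = (2*v)/(-165 + v) = 2*v/(-165 + v))
-23661 - F(46) = -23661 - 2*46/(-165 + 46) = -23661 - 2*46/(-119) = -23661 - 2*46*(-1)/119 = -23661 - 1*(-92/119) = -23661 + 92/119 = -2815567/119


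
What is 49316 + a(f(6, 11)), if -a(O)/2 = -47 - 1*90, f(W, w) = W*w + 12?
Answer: 49590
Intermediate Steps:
f(W, w) = 12 + W*w
a(O) = 274 (a(O) = -2*(-47 - 1*90) = -2*(-47 - 90) = -2*(-137) = 274)
49316 + a(f(6, 11)) = 49316 + 274 = 49590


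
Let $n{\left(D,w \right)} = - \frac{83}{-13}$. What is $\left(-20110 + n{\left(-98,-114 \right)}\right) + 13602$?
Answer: $- \frac{84521}{13} \approx -6501.6$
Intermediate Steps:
$n{\left(D,w \right)} = \frac{83}{13}$ ($n{\left(D,w \right)} = \left(-83\right) \left(- \frac{1}{13}\right) = \frac{83}{13}$)
$\left(-20110 + n{\left(-98,-114 \right)}\right) + 13602 = \left(-20110 + \frac{83}{13}\right) + 13602 = - \frac{261347}{13} + 13602 = - \frac{84521}{13}$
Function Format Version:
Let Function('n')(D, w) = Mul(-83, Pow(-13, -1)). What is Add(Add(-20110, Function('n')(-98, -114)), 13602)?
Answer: Rational(-84521, 13) ≈ -6501.6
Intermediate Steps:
Function('n')(D, w) = Rational(83, 13) (Function('n')(D, w) = Mul(-83, Rational(-1, 13)) = Rational(83, 13))
Add(Add(-20110, Function('n')(-98, -114)), 13602) = Add(Add(-20110, Rational(83, 13)), 13602) = Add(Rational(-261347, 13), 13602) = Rational(-84521, 13)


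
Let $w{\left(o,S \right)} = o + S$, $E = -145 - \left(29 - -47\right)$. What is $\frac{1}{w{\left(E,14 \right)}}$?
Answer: $- \frac{1}{207} \approx -0.0048309$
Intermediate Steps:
$E = -221$ ($E = -145 - \left(29 + 47\right) = -145 - 76 = -221$)
$w{\left(o,S \right)} = S + o$
$\frac{1}{w{\left(E,14 \right)}} = \frac{1}{14 - 221} = \frac{1}{-207} = - \frac{1}{207}$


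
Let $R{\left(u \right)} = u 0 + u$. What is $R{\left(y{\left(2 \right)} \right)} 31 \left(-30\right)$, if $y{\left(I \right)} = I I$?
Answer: $-3720$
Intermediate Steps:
$y{\left(I \right)} = I^{2}$
$R{\left(u \right)} = u$ ($R{\left(u \right)} = 0 + u = u$)
$R{\left(y{\left(2 \right)} \right)} 31 \left(-30\right) = 2^{2} \cdot 31 \left(-30\right) = 4 \cdot 31 \left(-30\right) = 124 \left(-30\right) = -3720$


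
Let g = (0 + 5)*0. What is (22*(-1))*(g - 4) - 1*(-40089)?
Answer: 40177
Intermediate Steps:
g = 0 (g = 5*0 = 0)
(22*(-1))*(g - 4) - 1*(-40089) = (22*(-1))*(0 - 4) - 1*(-40089) = -22*(-4) + 40089 = 88 + 40089 = 40177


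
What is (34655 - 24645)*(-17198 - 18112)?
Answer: -353453100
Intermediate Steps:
(34655 - 24645)*(-17198 - 18112) = 10010*(-35310) = -353453100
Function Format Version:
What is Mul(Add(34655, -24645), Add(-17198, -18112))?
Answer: -353453100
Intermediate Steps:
Mul(Add(34655, -24645), Add(-17198, -18112)) = Mul(10010, -35310) = -353453100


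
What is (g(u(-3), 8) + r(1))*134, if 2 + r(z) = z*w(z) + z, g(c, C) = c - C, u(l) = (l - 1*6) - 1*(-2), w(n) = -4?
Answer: -2680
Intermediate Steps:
u(l) = -4 + l (u(l) = (l - 6) + 2 = (-6 + l) + 2 = -4 + l)
r(z) = -2 - 3*z (r(z) = -2 + (z*(-4) + z) = -2 + (-4*z + z) = -2 - 3*z)
(g(u(-3), 8) + r(1))*134 = (((-4 - 3) - 1*8) + (-2 - 3*1))*134 = ((-7 - 8) + (-2 - 3))*134 = (-15 - 5)*134 = -20*134 = -2680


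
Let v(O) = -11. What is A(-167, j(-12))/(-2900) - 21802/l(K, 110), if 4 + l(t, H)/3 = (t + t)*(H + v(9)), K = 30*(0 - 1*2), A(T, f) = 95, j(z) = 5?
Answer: 2991943/5169540 ≈ 0.57876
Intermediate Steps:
K = -60 (K = 30*(0 - 2) = 30*(-2) = -60)
l(t, H) = -12 + 6*t*(-11 + H) (l(t, H) = -12 + 3*((t + t)*(H - 11)) = -12 + 3*((2*t)*(-11 + H)) = -12 + 3*(2*t*(-11 + H)) = -12 + 6*t*(-11 + H))
A(-167, j(-12))/(-2900) - 21802/l(K, 110) = 95/(-2900) - 21802/(-12 - 66*(-60) + 6*110*(-60)) = 95*(-1/2900) - 21802/(-12 + 3960 - 39600) = -19/580 - 21802/(-35652) = -19/580 - 21802*(-1/35652) = -19/580 + 10901/17826 = 2991943/5169540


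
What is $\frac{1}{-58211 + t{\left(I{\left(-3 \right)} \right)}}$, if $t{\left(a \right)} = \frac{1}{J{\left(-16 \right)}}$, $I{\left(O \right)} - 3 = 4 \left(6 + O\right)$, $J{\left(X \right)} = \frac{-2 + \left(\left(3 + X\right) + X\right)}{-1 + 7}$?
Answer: $- \frac{31}{1804547} \approx -1.7179 \cdot 10^{-5}$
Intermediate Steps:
$J{\left(X \right)} = \frac{1}{6} + \frac{X}{3}$ ($J{\left(X \right)} = \frac{-2 + \left(3 + 2 X\right)}{6} = \left(1 + 2 X\right) \frac{1}{6} = \frac{1}{6} + \frac{X}{3}$)
$I{\left(O \right)} = 27 + 4 O$ ($I{\left(O \right)} = 3 + 4 \left(6 + O\right) = 3 + \left(24 + 4 O\right) = 27 + 4 O$)
$t{\left(a \right)} = - \frac{6}{31}$ ($t{\left(a \right)} = \frac{1}{\frac{1}{6} + \frac{1}{3} \left(-16\right)} = \frac{1}{\frac{1}{6} - \frac{16}{3}} = \frac{1}{- \frac{31}{6}} = - \frac{6}{31}$)
$\frac{1}{-58211 + t{\left(I{\left(-3 \right)} \right)}} = \frac{1}{-58211 - \frac{6}{31}} = \frac{1}{- \frac{1804547}{31}} = - \frac{31}{1804547}$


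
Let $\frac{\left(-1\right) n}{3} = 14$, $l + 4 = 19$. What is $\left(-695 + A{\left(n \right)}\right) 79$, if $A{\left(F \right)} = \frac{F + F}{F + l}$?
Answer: $- \frac{491933}{9} \approx -54659.0$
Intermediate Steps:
$l = 15$ ($l = -4 + 19 = 15$)
$n = -42$ ($n = \left(-3\right) 14 = -42$)
$A{\left(F \right)} = \frac{2 F}{15 + F}$ ($A{\left(F \right)} = \frac{F + F}{F + 15} = \frac{2 F}{15 + F}$)
$\left(-695 + A{\left(n \right)}\right) 79 = \left(-695 + 2 \left(-42\right) \frac{1}{15 - 42}\right) 79 = \left(-695 + 2 \left(-42\right) \frac{1}{-27}\right) 79 = \left(-695 + 2 \left(-42\right) \left(- \frac{1}{27}\right)\right) 79 = \left(-695 + \frac{28}{9}\right) 79 = \left(- \frac{6227}{9}\right) 79 = - \frac{491933}{9}$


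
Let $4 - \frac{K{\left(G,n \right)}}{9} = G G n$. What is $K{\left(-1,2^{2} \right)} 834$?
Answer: $0$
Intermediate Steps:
$K{\left(G,n \right)} = 36 - 9 n G^{2}$ ($K{\left(G,n \right)} = 36 - 9 G G n = 36 - 9 G^{2} n = 36 - 9 n G^{2}$)
$K{\left(-1,2^{2} \right)} 834 = \left(36 - 9 \cdot 2^{2} \left(-1\right)^{2}\right) 834 = \left(36 - 36 \cdot 1\right) 834 = \left(36 - 36\right) 834 = 0 \cdot 834 = 0$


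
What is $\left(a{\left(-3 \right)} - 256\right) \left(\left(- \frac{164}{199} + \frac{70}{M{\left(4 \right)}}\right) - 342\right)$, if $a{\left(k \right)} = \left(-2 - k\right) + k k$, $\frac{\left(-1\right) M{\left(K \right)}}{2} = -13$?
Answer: $\frac{216460566}{2587} \approx 83672.0$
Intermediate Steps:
$M{\left(K \right)} = 26$ ($M{\left(K \right)} = \left(-2\right) \left(-13\right) = 26$)
$a{\left(k \right)} = -2 + k^{2} - k$ ($a{\left(k \right)} = \left(-2 - k\right) + k^{2} = -2 + k^{2} - k$)
$\left(a{\left(-3 \right)} - 256\right) \left(\left(- \frac{164}{199} + \frac{70}{M{\left(4 \right)}}\right) - 342\right) = \left(\left(-2 + \left(-3\right)^{2} - -3\right) - 256\right) \left(\left(- \frac{164}{199} + \frac{70}{26}\right) - 342\right) = \left(\left(-2 + 9 + 3\right) - 256\right) \left(\left(\left(-164\right) \frac{1}{199} + 70 \cdot \frac{1}{26}\right) - 342\right) = \left(10 - 256\right) \left(\left(- \frac{164}{199} + \frac{35}{13}\right) - 342\right) = - 246 \left(\frac{4833}{2587} - 342\right) = \left(-246\right) \left(- \frac{879921}{2587}\right) = \frac{216460566}{2587}$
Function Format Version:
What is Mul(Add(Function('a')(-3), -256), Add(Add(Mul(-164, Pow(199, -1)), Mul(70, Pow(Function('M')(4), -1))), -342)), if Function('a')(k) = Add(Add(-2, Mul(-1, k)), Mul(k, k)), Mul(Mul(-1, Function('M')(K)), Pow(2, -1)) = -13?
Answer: Rational(216460566, 2587) ≈ 83672.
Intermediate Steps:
Function('M')(K) = 26 (Function('M')(K) = Mul(-2, -13) = 26)
Function('a')(k) = Add(-2, Pow(k, 2), Mul(-1, k)) (Function('a')(k) = Add(Add(-2, Mul(-1, k)), Pow(k, 2)) = Add(-2, Pow(k, 2), Mul(-1, k)))
Mul(Add(Function('a')(-3), -256), Add(Add(Mul(-164, Pow(199, -1)), Mul(70, Pow(Function('M')(4), -1))), -342)) = Mul(Add(Add(-2, Pow(-3, 2), Mul(-1, -3)), -256), Add(Add(Mul(-164, Pow(199, -1)), Mul(70, Pow(26, -1))), -342)) = Mul(Add(Add(-2, 9, 3), -256), Add(Add(Mul(-164, Rational(1, 199)), Mul(70, Rational(1, 26))), -342)) = Mul(Add(10, -256), Add(Add(Rational(-164, 199), Rational(35, 13)), -342)) = Mul(-246, Add(Rational(4833, 2587), -342)) = Mul(-246, Rational(-879921, 2587)) = Rational(216460566, 2587)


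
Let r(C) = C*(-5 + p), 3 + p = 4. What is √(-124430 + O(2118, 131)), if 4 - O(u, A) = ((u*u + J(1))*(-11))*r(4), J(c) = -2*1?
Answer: 3*I*√87738522 ≈ 28101.0*I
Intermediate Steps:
p = 1 (p = -3 + 4 = 1)
J(c) = -2
r(C) = -4*C (r(C) = C*(-5 + 1) = C*(-4) = -4*C)
O(u, A) = 356 - 176*u² (O(u, A) = 4 - (u*u - 2)*(-11)*(-4*4) = 4 - (u² - 2)*(-11)*(-16) = 4 - (-2 + u²)*(-11)*(-16) = 4 - (22 - 11*u²)*(-16) = 4 - (-352 + 176*u²) = 4 + (352 - 176*u²) = 356 - 176*u²)
√(-124430 + O(2118, 131)) = √(-124430 + (356 - 176*2118²)) = √(-124430 + (356 - 176*4485924)) = √(-124430 + (356 - 789522624)) = √(-124430 - 789522268) = √(-789646698) = 3*I*√87738522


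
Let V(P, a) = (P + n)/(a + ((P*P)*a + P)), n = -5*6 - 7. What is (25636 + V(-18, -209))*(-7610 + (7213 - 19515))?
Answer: -34682458821336/67943 ≈ -5.1046e+8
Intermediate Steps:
n = -37 (n = -30 - 7 = -37)
V(P, a) = (-37 + P)/(P + a + a*P²) (V(P, a) = (P - 37)/(a + ((P*P)*a + P)) = (-37 + P)/(a + (P²*a + P)) = (-37 + P)/(a + (a*P² + P)) = (-37 + P)/(a + (P + a*P²)) = (-37 + P)/(P + a + a*P²))
(25636 + V(-18, -209))*(-7610 + (7213 - 19515)) = (25636 + (-37 - 18)/(-18 - 209 - 209*(-18)²))*(-7610 + (7213 - 19515)) = (25636 - 55/(-18 - 209 - 209*324))*(-7610 - 12302) = (25636 - 55/(-18 - 209 - 67716))*(-19912) = (25636 - 55/(-67943))*(-19912) = (25636 - 1/67943*(-55))*(-19912) = (25636 + 55/67943)*(-19912) = (1741786803/67943)*(-19912) = -34682458821336/67943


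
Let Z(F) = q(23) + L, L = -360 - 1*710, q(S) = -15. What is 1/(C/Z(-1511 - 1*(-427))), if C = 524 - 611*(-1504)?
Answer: -1085/919468 ≈ -0.0011800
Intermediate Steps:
C = 919468 (C = 524 + 918944 = 919468)
L = -1070 (L = -360 - 710 = -1070)
Z(F) = -1085 (Z(F) = -15 - 1070 = -1085)
1/(C/Z(-1511 - 1*(-427))) = 1/(919468/(-1085)) = 1/(919468*(-1/1085)) = 1/(-919468/1085) = -1085/919468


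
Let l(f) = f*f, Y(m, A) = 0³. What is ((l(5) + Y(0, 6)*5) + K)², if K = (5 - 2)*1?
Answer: 784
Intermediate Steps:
Y(m, A) = 0
l(f) = f²
K = 3 (K = 3*1 = 3)
((l(5) + Y(0, 6)*5) + K)² = ((5² + 0*5) + 3)² = ((25 + 0) + 3)² = (25 + 3)² = 28² = 784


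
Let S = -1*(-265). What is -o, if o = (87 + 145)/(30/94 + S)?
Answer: -188/215 ≈ -0.87442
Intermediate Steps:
S = 265
o = 188/215 (o = (87 + 145)/(30/94 + 265) = 232/(30*(1/94) + 265) = 232/(15/47 + 265) = 232/(12470/47) = 232*(47/12470) = 188/215 ≈ 0.87442)
-o = -1*188/215 = -188/215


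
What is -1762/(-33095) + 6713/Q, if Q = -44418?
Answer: -143902219/1470013710 ≈ -0.097892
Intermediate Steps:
-1762/(-33095) + 6713/Q = -1762/(-33095) + 6713/(-44418) = -1762*(-1/33095) + 6713*(-1/44418) = 1762/33095 - 6713/44418 = -143902219/1470013710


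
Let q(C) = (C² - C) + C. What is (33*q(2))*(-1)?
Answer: -132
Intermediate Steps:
q(C) = C²
(33*q(2))*(-1) = (33*2²)*(-1) = (33*4)*(-1) = 132*(-1) = -132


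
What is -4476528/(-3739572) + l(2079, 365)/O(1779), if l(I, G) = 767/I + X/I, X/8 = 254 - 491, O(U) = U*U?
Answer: 818172970303639/683479958010003 ≈ 1.1971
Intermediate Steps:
O(U) = U²
X = -1896 (X = 8*(254 - 491) = 8*(-237) = -1896)
l(I, G) = -1129/I (l(I, G) = 767/I - 1896/I = -1129/I)
-4476528/(-3739572) + l(2079, 365)/O(1779) = -4476528/(-3739572) + (-1129/2079)/(1779²) = -4476528*(-1/3739572) - 1129*1/2079/3164841 = 124348/103877 - 1129/2079*1/3164841 = 124348/103877 - 1129/6579704439 = 818172970303639/683479958010003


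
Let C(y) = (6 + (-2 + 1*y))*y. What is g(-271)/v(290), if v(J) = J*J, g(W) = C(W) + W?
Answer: 36043/42050 ≈ 0.85715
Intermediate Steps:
C(y) = y*(4 + y) (C(y) = (6 + (-2 + y))*y = (4 + y)*y = y*(4 + y))
g(W) = W + W*(4 + W) (g(W) = W*(4 + W) + W = W + W*(4 + W))
v(J) = J²
g(-271)/v(290) = (-271*(5 - 271))/(290²) = -271*(-266)/84100 = 72086*(1/84100) = 36043/42050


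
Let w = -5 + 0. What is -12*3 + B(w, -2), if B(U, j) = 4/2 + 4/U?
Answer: -174/5 ≈ -34.800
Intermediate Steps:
w = -5
B(U, j) = 2 + 4/U (B(U, j) = 4*(1/2) + 4/U = 2 + 4/U)
-12*3 + B(w, -2) = -12*3 + (2 + 4/(-5)) = -36 + (2 + 4*(-1/5)) = -36 + (2 - 4/5) = -36 + 6/5 = -174/5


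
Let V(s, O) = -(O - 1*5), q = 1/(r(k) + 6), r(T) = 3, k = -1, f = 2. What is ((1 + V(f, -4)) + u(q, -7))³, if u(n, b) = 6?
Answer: 4096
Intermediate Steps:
q = ⅑ (q = 1/(3 + 6) = 1/9 = ⅑ ≈ 0.11111)
V(s, O) = 5 - O (V(s, O) = -(O - 5) = -(-5 + O) = 5 - O)
((1 + V(f, -4)) + u(q, -7))³ = ((1 + (5 - 1*(-4))) + 6)³ = ((1 + (5 + 4)) + 6)³ = ((1 + 9) + 6)³ = (10 + 6)³ = 16³ = 4096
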